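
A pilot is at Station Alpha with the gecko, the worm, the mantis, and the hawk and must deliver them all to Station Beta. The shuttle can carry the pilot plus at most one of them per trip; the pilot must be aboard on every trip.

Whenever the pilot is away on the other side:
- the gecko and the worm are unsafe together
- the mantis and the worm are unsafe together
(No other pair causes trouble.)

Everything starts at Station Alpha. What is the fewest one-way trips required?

9

Counting alone: the pilot can take at most 1 across per trip to Station Beta, so moving all 4 needs at least 4 loaded trips out, with a return between consecutive ones — at least 7 crossings.
The safety rule pushes this higher. Following every safe sequence of crossings, the most of the 4 that can be at Station Beta as the shuttle arrives there on crossing 7 is 3 — never all 4.
So no plan with fewer than 9 crossings exists, and this one achieves 9:
1. Pilot goes to Station Beta with the worm.  [Station Alpha: the gecko, the hawk, the mantis | Station Beta: the worm]
2. Pilot goes back to Station Alpha alone.  [Station Alpha: the gecko, the hawk, the mantis | Station Beta: the worm]
3. Pilot goes to Station Beta with the gecko.  [Station Alpha: the hawk, the mantis | Station Beta: the gecko, the worm]
4. Pilot goes back to Station Alpha with the worm.  [Station Alpha: the hawk, the mantis, the worm | Station Beta: the gecko]
5. Pilot goes to Station Beta with the mantis.  [Station Alpha: the hawk, the worm | Station Beta: the gecko, the mantis]
6. Pilot goes back to Station Alpha alone.  [Station Alpha: the hawk, the worm | Station Beta: the gecko, the mantis]
7. Pilot goes to Station Beta with the hawk.  [Station Alpha: the worm | Station Beta: the gecko, the hawk, the mantis]
8. Pilot goes back to Station Alpha alone.  [Station Alpha: the worm | Station Beta: the gecko, the hawk, the mantis]
9. Pilot goes to Station Beta with the worm.  [Station Alpha: — | Station Beta: the gecko, the hawk, the mantis, the worm]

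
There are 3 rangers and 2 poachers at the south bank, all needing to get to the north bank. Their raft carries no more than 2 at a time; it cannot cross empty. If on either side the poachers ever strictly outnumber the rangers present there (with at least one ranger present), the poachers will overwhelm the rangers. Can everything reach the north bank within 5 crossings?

No

Counting alone: each trip to the north bank takes at most 2 across and each return brings at least 1 back, so after t trips out (and t−1 returns) at most 2t − (t−1) of the 5 are across; that first reaches 5 at t = 4, so at least 7 crossings are needed.
Since 5 < 7, 5 crossings cannot be enough. (The shortest complete plan in fact takes 7:)
1. 2 poachers → the north bank.  (the south bank: 3R 0P; the north bank: 0R 2P)
2. 1 poacher ← the south bank.  (the south bank: 3R 1P; the north bank: 0R 1P)
3. 2 rangers → the north bank.  (the south bank: 1R 1P; the north bank: 2R 1P)
4. 1 ranger ← the south bank.  (the south bank: 2R 1P; the north bank: 1R 1P)
5. 1 ranger and 1 poacher → the north bank.  (the south bank: 1R 0P; the north bank: 2R 2P)
6. 1 poacher ← the south bank.  (the south bank: 1R 1P; the north bank: 2R 1P)
7. 1 ranger and 1 poacher → the north bank.  (the south bank: 0R 0P; the north bank: 3R 2P)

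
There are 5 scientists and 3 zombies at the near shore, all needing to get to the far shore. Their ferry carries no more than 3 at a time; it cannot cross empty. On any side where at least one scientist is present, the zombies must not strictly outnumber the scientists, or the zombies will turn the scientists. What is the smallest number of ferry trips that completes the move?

7

Counting alone: each trip to the far shore takes at most 3 across and each return brings at least 1 back, so after t trips out (and t−1 returns) at most 3t − (t−1) of the 8 are across; that first reaches 8 at t = 4, so at least 7 crossings are needed.
The plan below uses exactly 7 crossings, so it is optimal:
1. 2 zombies → the far shore.  (the near shore: 5S 1Z; the far shore: 0S 2Z)
2. 1 zombie ← the near shore.  (the near shore: 5S 2Z; the far shore: 0S 1Z)
3. 2 scientists and 1 zombie → the far shore.  (the near shore: 3S 1Z; the far shore: 2S 2Z)
4. 1 zombie ← the near shore.  (the near shore: 3S 2Z; the far shore: 2S 1Z)
5. 1 scientist and 2 zombies → the far shore.  (the near shore: 2S 0Z; the far shore: 3S 3Z)
6. 1 zombie ← the near shore.  (the near shore: 2S 1Z; the far shore: 3S 2Z)
7. 2 scientists and 1 zombie → the far shore.  (the near shore: 0S 0Z; the far shore: 5S 3Z)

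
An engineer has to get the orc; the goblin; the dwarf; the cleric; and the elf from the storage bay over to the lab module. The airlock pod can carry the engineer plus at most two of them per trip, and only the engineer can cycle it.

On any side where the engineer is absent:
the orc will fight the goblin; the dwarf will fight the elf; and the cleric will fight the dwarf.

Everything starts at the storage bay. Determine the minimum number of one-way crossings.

5

Counting alone: the engineer can take at most 2 across per trip to the lab module, so moving all 5 needs at least 3 loaded trips out, with a return between consecutive ones — at least 5 crossings.
The plan below uses exactly 5 crossings, so it is optimal:
1. Engineer goes to the lab module with the dwarf and the orc.  [the storage bay: the cleric, the elf, the goblin | the lab module: the dwarf, the orc]
2. Engineer goes back to the storage bay alone.  [the storage bay: the cleric, the elf, the goblin | the lab module: the dwarf, the orc]
3. Engineer goes to the lab module with the cleric and the elf.  [the storage bay: the goblin | the lab module: the cleric, the dwarf, the elf, the orc]
4. Engineer goes back to the storage bay with the dwarf.  [the storage bay: the dwarf, the goblin | the lab module: the cleric, the elf, the orc]
5. Engineer goes to the lab module with the dwarf and the goblin.  [the storage bay: — | the lab module: the cleric, the dwarf, the elf, the goblin, the orc]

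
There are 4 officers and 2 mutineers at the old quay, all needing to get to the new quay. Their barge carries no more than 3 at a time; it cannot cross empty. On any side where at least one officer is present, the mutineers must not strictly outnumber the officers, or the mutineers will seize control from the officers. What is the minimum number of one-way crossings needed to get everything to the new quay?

Counting alone: each trip to the new quay takes at most 3 across and each return brings at least 1 back, so after t trips out (and t−1 returns) at most 3t − (t−1) of the 6 are across; that first reaches 6 at t = 3, so at least 5 crossings are needed.
The plan below uses exactly 5 crossings, so it is optimal:
1. 2 mutineers → the new quay.  (the old quay: 4O 0M; the new quay: 0O 2M)
2. 1 mutineer ← the old quay.  (the old quay: 4O 1M; the new quay: 0O 1M)
3. 2 officers and 1 mutineer → the new quay.  (the old quay: 2O 0M; the new quay: 2O 2M)
4. 1 mutineer ← the old quay.  (the old quay: 2O 1M; the new quay: 2O 1M)
5. 2 officers and 1 mutineer → the new quay.  (the old quay: 0O 0M; the new quay: 4O 2M)

5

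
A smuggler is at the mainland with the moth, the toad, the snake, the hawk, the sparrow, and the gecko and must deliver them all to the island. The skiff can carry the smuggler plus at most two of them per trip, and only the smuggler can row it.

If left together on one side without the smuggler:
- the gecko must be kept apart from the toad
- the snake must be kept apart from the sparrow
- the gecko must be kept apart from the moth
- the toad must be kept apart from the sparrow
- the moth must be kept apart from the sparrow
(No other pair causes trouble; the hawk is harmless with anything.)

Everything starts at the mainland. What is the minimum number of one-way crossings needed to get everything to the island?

Counting alone: the smuggler can take at most 2 across per trip to the island, so moving all 6 needs at least 3 loaded trips out, with a return between consecutive ones — at least 5 crossings.
The safety rule pushes this higher. Following every safe sequence of crossings, the most of the 6 that can be at the island as the skiff arrives there on crossing 5 is 5 — never all 6.
So no plan with fewer than 7 crossings exists, and this one achieves 7:
1. Smuggler goes to the island with the gecko and the sparrow.
2. Smuggler goes back to the mainland alone.
3. Smuggler goes to the island with the moth and the toad.
4. Smuggler goes back to the mainland with the gecko and the sparrow.
5. Smuggler goes to the island with the hawk and the snake.
6. Smuggler goes back to the mainland alone.
7. Smuggler goes to the island with the gecko and the sparrow.

7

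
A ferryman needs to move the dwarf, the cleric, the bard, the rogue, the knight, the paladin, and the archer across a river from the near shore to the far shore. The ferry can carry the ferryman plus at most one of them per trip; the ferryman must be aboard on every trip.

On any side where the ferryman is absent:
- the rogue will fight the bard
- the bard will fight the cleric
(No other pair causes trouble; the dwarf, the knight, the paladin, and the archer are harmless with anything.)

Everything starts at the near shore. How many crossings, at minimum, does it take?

Counting alone: the ferryman can take at most 1 across per trip to the far shore, so moving all 7 needs at least 7 loaded trips out, with a return between consecutive ones — at least 13 crossings.
The safety rule pushes this higher. Following every safe sequence of crossings, the most of the 7 that can be at the far shore as the ferry arrives there on crossing 13 is 6 — never all 7.
So no plan with fewer than 15 crossings exists, and this one achieves 15:
1. Ferryman goes to the far shore with the bard.  [the near shore: the archer, the cleric, the dwarf, the knight, the paladin, the rogue | the far shore: the bard]
2. Ferryman goes back to the near shore alone.  [the near shore: the archer, the cleric, the dwarf, the knight, the paladin, the rogue | the far shore: the bard]
3. Ferryman goes to the far shore with the dwarf.  [the near shore: the archer, the cleric, the knight, the paladin, the rogue | the far shore: the bard, the dwarf]
4. Ferryman goes back to the near shore alone.  [the near shore: the archer, the cleric, the knight, the paladin, the rogue | the far shore: the bard, the dwarf]
5. Ferryman goes to the far shore with the cleric.  [the near shore: the archer, the knight, the paladin, the rogue | the far shore: the bard, the cleric, the dwarf]
6. Ferryman goes back to the near shore with the bard.  [the near shore: the archer, the bard, the knight, the paladin, the rogue | the far shore: the cleric, the dwarf]
7. Ferryman goes to the far shore with the rogue.  [the near shore: the archer, the bard, the knight, the paladin | the far shore: the cleric, the dwarf, the rogue]
8. Ferryman goes back to the near shore alone.  [the near shore: the archer, the bard, the knight, the paladin | the far shore: the cleric, the dwarf, the rogue]
9. Ferryman goes to the far shore with the knight.  [the near shore: the archer, the bard, the paladin | the far shore: the cleric, the dwarf, the knight, the rogue]
10. Ferryman goes back to the near shore alone.  [the near shore: the archer, the bard, the paladin | the far shore: the cleric, the dwarf, the knight, the rogue]
11. Ferryman goes to the far shore with the paladin.  [the near shore: the archer, the bard | the far shore: the cleric, the dwarf, the knight, the paladin, the rogue]
12. Ferryman goes back to the near shore alone.  [the near shore: the archer, the bard | the far shore: the cleric, the dwarf, the knight, the paladin, the rogue]
13. Ferryman goes to the far shore with the archer.  [the near shore: the bard | the far shore: the archer, the cleric, the dwarf, the knight, the paladin, the rogue]
14. Ferryman goes back to the near shore alone.  [the near shore: the bard | the far shore: the archer, the cleric, the dwarf, the knight, the paladin, the rogue]
15. Ferryman goes to the far shore with the bard.  [the near shore: — | the far shore: the archer, the bard, the cleric, the dwarf, the knight, the paladin, the rogue]

15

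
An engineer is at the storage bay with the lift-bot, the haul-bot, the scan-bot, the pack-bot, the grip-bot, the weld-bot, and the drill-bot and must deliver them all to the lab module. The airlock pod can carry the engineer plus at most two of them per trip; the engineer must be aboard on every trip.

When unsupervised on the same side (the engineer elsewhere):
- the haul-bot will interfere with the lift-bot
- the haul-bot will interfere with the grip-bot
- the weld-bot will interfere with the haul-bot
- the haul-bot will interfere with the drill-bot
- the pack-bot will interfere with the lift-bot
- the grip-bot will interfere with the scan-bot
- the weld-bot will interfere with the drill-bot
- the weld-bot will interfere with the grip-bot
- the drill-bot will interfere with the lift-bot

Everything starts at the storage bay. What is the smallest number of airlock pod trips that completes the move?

impossible

Whatever the first load, the items left behind include a forbidden pair without the engineer. No opening move is safe, so no plan exists.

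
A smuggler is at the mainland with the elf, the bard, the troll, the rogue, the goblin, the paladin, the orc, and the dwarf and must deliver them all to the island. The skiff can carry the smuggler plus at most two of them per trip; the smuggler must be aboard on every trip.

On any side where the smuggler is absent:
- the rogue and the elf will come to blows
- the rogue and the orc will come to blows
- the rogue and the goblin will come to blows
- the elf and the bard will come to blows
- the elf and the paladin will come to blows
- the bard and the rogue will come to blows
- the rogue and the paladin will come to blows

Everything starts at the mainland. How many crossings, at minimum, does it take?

13

Counting alone: the smuggler can take at most 2 across per trip to the island, so moving all 8 needs at least 4 loaded trips out, with a return between consecutive ones — at least 7 crossings.
The safety rule pushes this higher. Following every safe sequence of crossings, the most of the 8 that can be at the island as the skiff arrives there on crossings 7, 9, 11 is 5, 6, 7 respectively — never all 8.
So no plan with fewer than 13 crossings exists, and this one achieves 13:
1. Smuggler goes to the island with the elf and the rogue.  [the mainland: the bard, the dwarf, the goblin, the orc, the paladin, the troll | the island: the elf, the rogue]
2. Smuggler goes back to the mainland with the elf.  [the mainland: the bard, the dwarf, the elf, the goblin, the orc, the paladin, the troll | the island: the rogue]
3. Smuggler goes to the island with the elf and the troll.  [the mainland: the bard, the dwarf, the goblin, the orc, the paladin | the island: the elf, the rogue, the troll]
4. Smuggler goes back to the mainland with the elf.  [the mainland: the bard, the dwarf, the elf, the goblin, the orc, the paladin | the island: the rogue, the troll]
5. Smuggler goes to the island with the elf and the goblin.  [the mainland: the bard, the dwarf, the orc, the paladin | the island: the elf, the goblin, the rogue, the troll]
6. Smuggler goes back to the mainland with the rogue.  [the mainland: the bard, the dwarf, the orc, the paladin, the rogue | the island: the elf, the goblin, the troll]
7. Smuggler goes to the island with the orc and the rogue.  [the mainland: the bard, the dwarf, the paladin | the island: the elf, the goblin, the orc, the rogue, the troll]
8. Smuggler goes back to the mainland with the rogue.  [the mainland: the bard, the dwarf, the paladin, the rogue | the island: the elf, the goblin, the orc, the troll]
9. Smuggler goes to the island with the bard and the paladin.  [the mainland: the dwarf, the rogue | the island: the bard, the elf, the goblin, the orc, the paladin, the troll]
10. Smuggler goes back to the mainland with the elf.  [the mainland: the dwarf, the elf, the rogue | the island: the bard, the goblin, the orc, the paladin, the troll]
11. Smuggler goes to the island with the dwarf and the elf.  [the mainland: the rogue | the island: the bard, the dwarf, the elf, the goblin, the orc, the paladin, the troll]
12. Smuggler goes back to the mainland with the elf.  [the mainland: the elf, the rogue | the island: the bard, the dwarf, the goblin, the orc, the paladin, the troll]
13. Smuggler goes to the island with the elf and the rogue.  [the mainland: — | the island: the bard, the dwarf, the elf, the goblin, the orc, the paladin, the rogue, the troll]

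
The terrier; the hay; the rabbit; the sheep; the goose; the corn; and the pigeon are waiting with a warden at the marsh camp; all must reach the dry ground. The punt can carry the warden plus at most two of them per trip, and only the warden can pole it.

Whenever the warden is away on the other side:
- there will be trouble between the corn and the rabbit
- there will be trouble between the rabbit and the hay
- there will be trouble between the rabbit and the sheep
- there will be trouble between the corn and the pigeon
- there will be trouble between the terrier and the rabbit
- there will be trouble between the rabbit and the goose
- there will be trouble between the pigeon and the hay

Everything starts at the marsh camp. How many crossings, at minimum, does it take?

9

Counting alone: the warden can take at most 2 across per trip to the dry ground, so moving all 7 needs at least 4 loaded trips out, with a return between consecutive ones — at least 7 crossings.
The safety rule pushes this higher. Following every safe sequence of crossings, the most of the 7 that can be at the dry ground as the punt arrives there on crossing 7 is 6 — never all 7.
So no plan with fewer than 9 crossings exists, and this one achieves 9:
1. Warden goes to the dry ground with the pigeon and the rabbit.
2. Warden goes back to the marsh camp alone.
3. Warden goes to the dry ground with the hay and the terrier.
4. Warden goes back to the marsh camp with the pigeon and the rabbit.
5. Warden goes to the dry ground with the corn and the rabbit.
6. Warden goes back to the marsh camp with the rabbit.
7. Warden goes to the dry ground with the goose and the sheep.
8. Warden goes back to the marsh camp alone.
9. Warden goes to the dry ground with the pigeon and the rabbit.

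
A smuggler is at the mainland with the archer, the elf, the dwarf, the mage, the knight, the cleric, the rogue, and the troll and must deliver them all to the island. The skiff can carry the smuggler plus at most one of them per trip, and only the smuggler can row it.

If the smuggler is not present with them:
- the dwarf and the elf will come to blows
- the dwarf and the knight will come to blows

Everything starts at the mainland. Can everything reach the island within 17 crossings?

Yes

Yes — this plan uses 17 crossings (≤ 17):
1. Smuggler goes to the island with the dwarf.  [the mainland: the archer, the cleric, the elf, the knight, the mage, the rogue, the troll | the island: the dwarf]
2. Smuggler goes back to the mainland alone.  [the mainland: the archer, the cleric, the elf, the knight, the mage, the rogue, the troll | the island: the dwarf]
3. Smuggler goes to the island with the archer.  [the mainland: the cleric, the elf, the knight, the mage, the rogue, the troll | the island: the archer, the dwarf]
4. Smuggler goes back to the mainland alone.  [the mainland: the cleric, the elf, the knight, the mage, the rogue, the troll | the island: the archer, the dwarf]
5. Smuggler goes to the island with the elf.  [the mainland: the cleric, the knight, the mage, the rogue, the troll | the island: the archer, the dwarf, the elf]
6. Smuggler goes back to the mainland with the dwarf.  [the mainland: the cleric, the dwarf, the knight, the mage, the rogue, the troll | the island: the archer, the elf]
7. Smuggler goes to the island with the knight.  [the mainland: the cleric, the dwarf, the mage, the rogue, the troll | the island: the archer, the elf, the knight]
8. Smuggler goes back to the mainland alone.  [the mainland: the cleric, the dwarf, the mage, the rogue, the troll | the island: the archer, the elf, the knight]
9. Smuggler goes to the island with the mage.  [the mainland: the cleric, the dwarf, the rogue, the troll | the island: the archer, the elf, the knight, the mage]
10. Smuggler goes back to the mainland alone.  [the mainland: the cleric, the dwarf, the rogue, the troll | the island: the archer, the elf, the knight, the mage]
11. Smuggler goes to the island with the cleric.  [the mainland: the dwarf, the rogue, the troll | the island: the archer, the cleric, the elf, the knight, the mage]
12. Smuggler goes back to the mainland alone.  [the mainland: the dwarf, the rogue, the troll | the island: the archer, the cleric, the elf, the knight, the mage]
13. Smuggler goes to the island with the rogue.  [the mainland: the dwarf, the troll | the island: the archer, the cleric, the elf, the knight, the mage, the rogue]
14. Smuggler goes back to the mainland alone.  [the mainland: the dwarf, the troll | the island: the archer, the cleric, the elf, the knight, the mage, the rogue]
15. Smuggler goes to the island with the troll.  [the mainland: the dwarf | the island: the archer, the cleric, the elf, the knight, the mage, the rogue, the troll]
16. Smuggler goes back to the mainland alone.  [the mainland: the dwarf | the island: the archer, the cleric, the elf, the knight, the mage, the rogue, the troll]
17. Smuggler goes to the island with the dwarf.  [the mainland: — | the island: the archer, the cleric, the dwarf, the elf, the knight, the mage, the rogue, the troll]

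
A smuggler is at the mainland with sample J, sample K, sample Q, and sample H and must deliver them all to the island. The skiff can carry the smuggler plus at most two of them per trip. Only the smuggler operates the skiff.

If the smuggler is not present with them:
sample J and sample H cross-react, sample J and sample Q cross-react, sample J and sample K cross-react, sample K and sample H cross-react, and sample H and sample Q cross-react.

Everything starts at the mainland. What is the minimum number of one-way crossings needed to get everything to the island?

5

Counting alone: the smuggler can take at most 2 across per trip to the island, so moving all 4 needs at least 2 loaded trips out, with a return between consecutive ones — at least 3 crossings.
The safety rule pushes this higher. Following every safe sequence of crossings, the most of the 4 that can be at the island as the skiff arrives there on crossing 3 is 3 — never all 4.
So no plan with fewer than 5 crossings exists, and this one achieves 5:
1. Smuggler goes to the island with sample H and sample J.  [the mainland: sample K, sample Q | the island: sample H, sample J]
2. Smuggler goes back to the mainland with sample J.  [the mainland: sample J, sample K, sample Q | the island: sample H]
3. Smuggler goes to the island with sample K and sample Q.  [the mainland: sample J | the island: sample H, sample K, sample Q]
4. Smuggler goes back to the mainland with sample H.  [the mainland: sample H, sample J | the island: sample K, sample Q]
5. Smuggler goes to the island with sample H and sample J.  [the mainland: — | the island: sample H, sample J, sample K, sample Q]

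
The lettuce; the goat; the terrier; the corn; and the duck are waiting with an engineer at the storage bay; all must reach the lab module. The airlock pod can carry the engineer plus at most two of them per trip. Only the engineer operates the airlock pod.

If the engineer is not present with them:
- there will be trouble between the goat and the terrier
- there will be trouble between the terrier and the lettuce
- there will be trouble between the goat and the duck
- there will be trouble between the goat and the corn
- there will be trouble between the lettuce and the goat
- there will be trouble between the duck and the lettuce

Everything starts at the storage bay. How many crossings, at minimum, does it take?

Counting alone: the engineer can take at most 2 across per trip to the lab module, so moving all 5 needs at least 3 loaded trips out, with a return between consecutive ones — at least 5 crossings.
The safety rule pushes this higher. Following every safe sequence of crossings, the most of the 5 that can be at the lab module as the airlock pod arrives there on crossing 5 is 4 — never all 5.
So no plan with fewer than 7 crossings exists, and this one achieves 7:
1. Engineer goes to the lab module with the goat and the lettuce.
2. Engineer goes back to the storage bay with the lettuce.
3. Engineer goes to the lab module with the corn and the lettuce.
4. Engineer goes back to the storage bay with the goat.
5. Engineer goes to the lab module with the duck and the terrier.
6. Engineer goes back to the storage bay with the lettuce.
7. Engineer goes to the lab module with the goat and the lettuce.

7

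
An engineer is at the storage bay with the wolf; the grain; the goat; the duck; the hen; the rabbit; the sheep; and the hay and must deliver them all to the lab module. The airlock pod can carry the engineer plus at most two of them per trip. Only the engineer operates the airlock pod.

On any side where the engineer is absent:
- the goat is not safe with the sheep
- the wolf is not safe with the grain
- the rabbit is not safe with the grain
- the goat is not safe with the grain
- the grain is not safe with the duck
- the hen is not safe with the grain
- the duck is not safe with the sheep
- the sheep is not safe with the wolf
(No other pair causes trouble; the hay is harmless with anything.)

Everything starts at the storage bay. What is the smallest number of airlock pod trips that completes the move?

11

Counting alone: the engineer can take at most 2 across per trip to the lab module, so moving all 8 needs at least 4 loaded trips out, with a return between consecutive ones — at least 7 crossings.
The safety rule pushes this higher. Following every safe sequence of crossings, the most of the 8 that can be at the lab module as the airlock pod arrives there on crossings 7, 9 is 6, 7 respectively — never all 8.
So no plan with fewer than 11 crossings exists, and this one achieves 11:
1. Engineer goes to the lab module with the grain and the sheep.  [the storage bay: the duck, the goat, the hay, the hen, the rabbit, the wolf | the lab module: the grain, the sheep]
2. Engineer goes back to the storage bay alone.  [the storage bay: the duck, the goat, the hay, the hen, the rabbit, the wolf | the lab module: the grain, the sheep]
3. Engineer goes to the lab module with the hay.  [the storage bay: the duck, the goat, the hen, the rabbit, the wolf | the lab module: the grain, the hay, the sheep]
4. Engineer goes back to the storage bay alone.  [the storage bay: the duck, the goat, the hen, the rabbit, the wolf | the lab module: the grain, the hay, the sheep]
5. Engineer goes to the lab module with the goat and the wolf.  [the storage bay: the duck, the hen, the rabbit | the lab module: the goat, the grain, the hay, the sheep, the wolf]
6. Engineer goes back to the storage bay with the grain and the sheep.  [the storage bay: the duck, the grain, the hen, the rabbit, the sheep | the lab module: the goat, the hay, the wolf]
7. Engineer goes to the lab module with the duck and the grain.  [the storage bay: the hen, the rabbit, the sheep | the lab module: the duck, the goat, the grain, the hay, the wolf]
8. Engineer goes back to the storage bay with the grain.  [the storage bay: the grain, the hen, the rabbit, the sheep | the lab module: the duck, the goat, the hay, the wolf]
9. Engineer goes to the lab module with the hen and the rabbit.  [the storage bay: the grain, the sheep | the lab module: the duck, the goat, the hay, the hen, the rabbit, the wolf]
10. Engineer goes back to the storage bay alone.  [the storage bay: the grain, the sheep | the lab module: the duck, the goat, the hay, the hen, the rabbit, the wolf]
11. Engineer goes to the lab module with the grain and the sheep.  [the storage bay: — | the lab module: the duck, the goat, the grain, the hay, the hen, the rabbit, the sheep, the wolf]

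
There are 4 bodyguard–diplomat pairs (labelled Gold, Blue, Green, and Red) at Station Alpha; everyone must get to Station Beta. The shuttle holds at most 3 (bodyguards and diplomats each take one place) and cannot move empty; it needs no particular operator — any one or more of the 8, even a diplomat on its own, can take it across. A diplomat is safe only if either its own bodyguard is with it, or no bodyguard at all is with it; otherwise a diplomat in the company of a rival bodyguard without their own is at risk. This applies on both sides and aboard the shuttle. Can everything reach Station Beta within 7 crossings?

Counting alone: each trip to Station Beta takes at most 3 across and each return brings at least 1 back, so after t trips out (and t−1 returns) at most 3t − (t−1) of the 8 are across; that first reaches 8 at t = 4, so at least 7 crossings are needed.
The safety rule pushes this higher. Following every safe sequence of crossings, the most of the 8 that can be at Station Beta as the shuttle arrives there on crossing 7 is 7 — never all 8.
So the move cannot be finished within 7 crossings. (The shortest complete plan takes 9:)
1. bodyguard Gold and diplomat Gold cross → Station Beta.
2. bodyguard Gold crosses ← Station Alpha.
3. bodyguard Blue, bodyguard Gold, and diplomat Blue cross → Station Beta.
4. bodyguard Gold and diplomat Gold cross ← Station Alpha.
5. bodyguard Gold, bodyguard Green, and bodyguard Red cross → Station Beta.
6. diplomat Blue crosses ← Station Alpha.
7. diplomat Blue and diplomat Gold cross → Station Beta.
8. diplomat Gold crosses ← Station Alpha.
9. diplomat Gold, diplomat Green, and diplomat Red cross → Station Beta.

No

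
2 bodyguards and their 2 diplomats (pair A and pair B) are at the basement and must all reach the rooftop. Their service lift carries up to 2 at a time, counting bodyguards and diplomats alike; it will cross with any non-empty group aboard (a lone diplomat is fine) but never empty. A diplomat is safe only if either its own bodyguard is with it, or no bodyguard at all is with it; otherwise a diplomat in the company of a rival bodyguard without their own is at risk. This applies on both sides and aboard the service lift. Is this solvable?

1. bodyguard A and diplomat A cross → the rooftop.
2. bodyguard A crosses ← the basement.
3. bodyguard A and bodyguard B cross → the rooftop.
4. bodyguard B crosses ← the basement.
5. bodyguard B and diplomat B cross → the rooftop.

Yes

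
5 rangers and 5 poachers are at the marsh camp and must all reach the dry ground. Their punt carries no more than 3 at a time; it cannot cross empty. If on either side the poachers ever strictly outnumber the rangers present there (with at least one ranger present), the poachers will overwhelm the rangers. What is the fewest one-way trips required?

Counting alone: each trip to the dry ground takes at most 3 across and each return brings at least 1 back, so after t trips out (and t−1 returns) at most 3t − (t−1) of the 10 are across; that first reaches 10 at t = 5, so at least 9 crossings are needed.
The safety rule pushes this higher. Following every safe sequence of crossings, the most of the 10 that can be at the dry ground as the punt arrives there on crossing 9 is 9 — never all 10.
So no plan with fewer than 11 crossings exists, and this one achieves 11:
1. 2 poachers → the dry ground.  (the marsh camp: 5R 3P; the dry ground: 0R 2P)
2. 1 poacher ← the marsh camp.  (the marsh camp: 5R 4P; the dry ground: 0R 1P)
3. 3 poachers → the dry ground.  (the marsh camp: 5R 1P; the dry ground: 0R 4P)
4. 1 poacher ← the marsh camp.  (the marsh camp: 5R 2P; the dry ground: 0R 3P)
5. 3 rangers → the dry ground.  (the marsh camp: 2R 2P; the dry ground: 3R 3P)
6. 1 ranger and 1 poacher ← the marsh camp.  (the marsh camp: 3R 3P; the dry ground: 2R 2P)
7. 3 rangers → the dry ground.  (the marsh camp: 0R 3P; the dry ground: 5R 2P)
8. 1 poacher ← the marsh camp.  (the marsh camp: 0R 4P; the dry ground: 5R 1P)
9. 2 poachers → the dry ground.  (the marsh camp: 0R 2P; the dry ground: 5R 3P)
10. 1 poacher ← the marsh camp.  (the marsh camp: 0R 3P; the dry ground: 5R 2P)
11. 3 poachers → the dry ground.  (the marsh camp: 0R 0P; the dry ground: 5R 5P)

11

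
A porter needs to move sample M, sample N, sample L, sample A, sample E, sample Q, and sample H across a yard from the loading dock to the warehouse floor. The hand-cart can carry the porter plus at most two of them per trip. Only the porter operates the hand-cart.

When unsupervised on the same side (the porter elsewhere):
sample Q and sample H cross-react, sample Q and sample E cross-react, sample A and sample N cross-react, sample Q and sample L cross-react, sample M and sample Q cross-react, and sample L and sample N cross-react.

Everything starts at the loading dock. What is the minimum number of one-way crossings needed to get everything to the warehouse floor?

9

Counting alone: the porter can take at most 2 across per trip to the warehouse floor, so moving all 7 needs at least 4 loaded trips out, with a return between consecutive ones — at least 7 crossings.
The safety rule pushes this higher. Following every safe sequence of crossings, the most of the 7 that can be at the warehouse floor as the hand-cart arrives there on crossing 7 is 6 — never all 7.
So no plan with fewer than 9 crossings exists, and this one achieves 9:
1. Porter goes to the warehouse floor with sample N and sample Q.
2. Porter goes back to the loading dock alone.
3. Porter goes to the warehouse floor with sample A.
4. Porter goes back to the loading dock with sample N.
5. Porter goes to the warehouse floor with sample L and sample M.
6. Porter goes back to the loading dock with sample Q.
7. Porter goes to the warehouse floor with sample E and sample H.
8. Porter goes back to the loading dock alone.
9. Porter goes to the warehouse floor with sample N and sample Q.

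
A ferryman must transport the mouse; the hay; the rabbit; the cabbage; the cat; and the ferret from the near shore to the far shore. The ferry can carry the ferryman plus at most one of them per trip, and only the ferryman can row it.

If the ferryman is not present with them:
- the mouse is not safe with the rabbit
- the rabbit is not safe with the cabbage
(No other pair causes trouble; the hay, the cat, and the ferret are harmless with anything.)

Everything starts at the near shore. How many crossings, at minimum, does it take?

13

Counting alone: the ferryman can take at most 1 across per trip to the far shore, so moving all 6 needs at least 6 loaded trips out, with a return between consecutive ones — at least 11 crossings.
The safety rule pushes this higher. Following every safe sequence of crossings, the most of the 6 that can be at the far shore as the ferry arrives there on crossing 11 is 5 — never all 6.
So no plan with fewer than 13 crossings exists, and this one achieves 13:
1. Ferryman goes to the far shore with the rabbit.
2. Ferryman goes back to the near shore alone.
3. Ferryman goes to the far shore with the mouse.
4. Ferryman goes back to the near shore with the rabbit.
5. Ferryman goes to the far shore with the cabbage.
6. Ferryman goes back to the near shore alone.
7. Ferryman goes to the far shore with the hay.
8. Ferryman goes back to the near shore alone.
9. Ferryman goes to the far shore with the cat.
10. Ferryman goes back to the near shore alone.
11. Ferryman goes to the far shore with the ferret.
12. Ferryman goes back to the near shore alone.
13. Ferryman goes to the far shore with the rabbit.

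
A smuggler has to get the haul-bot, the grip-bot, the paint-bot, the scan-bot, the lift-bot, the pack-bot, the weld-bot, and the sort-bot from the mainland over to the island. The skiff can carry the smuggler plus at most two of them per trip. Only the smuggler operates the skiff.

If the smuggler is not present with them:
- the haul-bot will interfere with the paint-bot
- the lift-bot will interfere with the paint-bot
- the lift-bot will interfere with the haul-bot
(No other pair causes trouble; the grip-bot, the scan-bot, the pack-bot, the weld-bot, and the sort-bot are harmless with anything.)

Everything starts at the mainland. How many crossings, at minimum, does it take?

Counting alone: the smuggler can take at most 2 across per trip to the island, so moving all 8 needs at least 4 loaded trips out, with a return between consecutive ones — at least 7 crossings.
The safety rule pushes this higher. Following every safe sequence of crossings, the most of the 8 that can be at the island as the skiff arrives there on crossings 7, 9, 11 is 5, 6, 7 respectively — never all 8.
So no plan with fewer than 13 crossings exists, and this one achieves 13:
1. Smuggler goes to the island with the haul-bot and the paint-bot.  [the mainland: the grip-bot, the lift-bot, the pack-bot, the scan-bot, the sort-bot, the weld-bot | the island: the haul-bot, the paint-bot]
2. Smuggler goes back to the mainland with the haul-bot.  [the mainland: the grip-bot, the haul-bot, the lift-bot, the pack-bot, the scan-bot, the sort-bot, the weld-bot | the island: the paint-bot]
3. Smuggler goes to the island with the grip-bot and the haul-bot.  [the mainland: the lift-bot, the pack-bot, the scan-bot, the sort-bot, the weld-bot | the island: the grip-bot, the haul-bot, the paint-bot]
4. Smuggler goes back to the mainland with the haul-bot.  [the mainland: the haul-bot, the lift-bot, the pack-bot, the scan-bot, the sort-bot, the weld-bot | the island: the grip-bot, the paint-bot]
5. Smuggler goes to the island with the haul-bot and the scan-bot.  [the mainland: the lift-bot, the pack-bot, the sort-bot, the weld-bot | the island: the grip-bot, the haul-bot, the paint-bot, the scan-bot]
6. Smuggler goes back to the mainland with the haul-bot.  [the mainland: the haul-bot, the lift-bot, the pack-bot, the sort-bot, the weld-bot | the island: the grip-bot, the paint-bot, the scan-bot]
7. Smuggler goes to the island with the haul-bot and the pack-bot.  [the mainland: the lift-bot, the sort-bot, the weld-bot | the island: the grip-bot, the haul-bot, the pack-bot, the paint-bot, the scan-bot]
8. Smuggler goes back to the mainland with the haul-bot.  [the mainland: the haul-bot, the lift-bot, the sort-bot, the weld-bot | the island: the grip-bot, the pack-bot, the paint-bot, the scan-bot]
9. Smuggler goes to the island with the haul-bot and the weld-bot.  [the mainland: the lift-bot, the sort-bot | the island: the grip-bot, the haul-bot, the pack-bot, the paint-bot, the scan-bot, the weld-bot]
10. Smuggler goes back to the mainland with the haul-bot.  [the mainland: the haul-bot, the lift-bot, the sort-bot | the island: the grip-bot, the pack-bot, the paint-bot, the scan-bot, the weld-bot]
11. Smuggler goes to the island with the haul-bot and the sort-bot.  [the mainland: the lift-bot | the island: the grip-bot, the haul-bot, the pack-bot, the paint-bot, the scan-bot, the sort-bot, the weld-bot]
12. Smuggler goes back to the mainland with the haul-bot.  [the mainland: the haul-bot, the lift-bot | the island: the grip-bot, the pack-bot, the paint-bot, the scan-bot, the sort-bot, the weld-bot]
13. Smuggler goes to the island with the haul-bot and the lift-bot.  [the mainland: — | the island: the grip-bot, the haul-bot, the lift-bot, the pack-bot, the paint-bot, the scan-bot, the sort-bot, the weld-bot]

13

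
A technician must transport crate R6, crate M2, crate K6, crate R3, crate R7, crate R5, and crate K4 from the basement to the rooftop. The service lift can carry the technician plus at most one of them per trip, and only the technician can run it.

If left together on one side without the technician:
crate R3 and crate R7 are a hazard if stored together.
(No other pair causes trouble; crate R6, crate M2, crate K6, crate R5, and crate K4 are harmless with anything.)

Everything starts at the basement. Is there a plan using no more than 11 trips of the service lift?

No

Counting alone: the technician can take at most 1 across per trip to the rooftop, so moving all 7 needs at least 7 loaded trips out, with a return between consecutive ones — at least 13 crossings.
Since 11 < 13, 11 crossings cannot be enough. (The shortest complete plan in fact takes 13:)
1. Technician goes to the rooftop with crate R3.  [the basement: crate K4, crate K6, crate M2, crate R5, crate R6, crate R7 | the rooftop: crate R3]
2. Technician goes back to the basement alone.  [the basement: crate K4, crate K6, crate M2, crate R5, crate R6, crate R7 | the rooftop: crate R3]
3. Technician goes to the rooftop with crate R6.  [the basement: crate K4, crate K6, crate M2, crate R5, crate R7 | the rooftop: crate R3, crate R6]
4. Technician goes back to the basement alone.  [the basement: crate K4, crate K6, crate M2, crate R5, crate R7 | the rooftop: crate R3, crate R6]
5. Technician goes to the rooftop with crate M2.  [the basement: crate K4, crate K6, crate R5, crate R7 | the rooftop: crate M2, crate R3, crate R6]
6. Technician goes back to the basement alone.  [the basement: crate K4, crate K6, crate R5, crate R7 | the rooftop: crate M2, crate R3, crate R6]
7. Technician goes to the rooftop with crate K6.  [the basement: crate K4, crate R5, crate R7 | the rooftop: crate K6, crate M2, crate R3, crate R6]
8. Technician goes back to the basement alone.  [the basement: crate K4, crate R5, crate R7 | the rooftop: crate K6, crate M2, crate R3, crate R6]
9. Technician goes to the rooftop with crate R5.  [the basement: crate K4, crate R7 | the rooftop: crate K6, crate M2, crate R3, crate R5, crate R6]
10. Technician goes back to the basement alone.  [the basement: crate K4, crate R7 | the rooftop: crate K6, crate M2, crate R3, crate R5, crate R6]
11. Technician goes to the rooftop with crate K4.  [the basement: crate R7 | the rooftop: crate K4, crate K6, crate M2, crate R3, crate R5, crate R6]
12. Technician goes back to the basement alone.  [the basement: crate R7 | the rooftop: crate K4, crate K6, crate M2, crate R3, crate R5, crate R6]
13. Technician goes to the rooftop with crate R7.  [the basement: — | the rooftop: crate K4, crate K6, crate M2, crate R3, crate R5, crate R6, crate R7]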